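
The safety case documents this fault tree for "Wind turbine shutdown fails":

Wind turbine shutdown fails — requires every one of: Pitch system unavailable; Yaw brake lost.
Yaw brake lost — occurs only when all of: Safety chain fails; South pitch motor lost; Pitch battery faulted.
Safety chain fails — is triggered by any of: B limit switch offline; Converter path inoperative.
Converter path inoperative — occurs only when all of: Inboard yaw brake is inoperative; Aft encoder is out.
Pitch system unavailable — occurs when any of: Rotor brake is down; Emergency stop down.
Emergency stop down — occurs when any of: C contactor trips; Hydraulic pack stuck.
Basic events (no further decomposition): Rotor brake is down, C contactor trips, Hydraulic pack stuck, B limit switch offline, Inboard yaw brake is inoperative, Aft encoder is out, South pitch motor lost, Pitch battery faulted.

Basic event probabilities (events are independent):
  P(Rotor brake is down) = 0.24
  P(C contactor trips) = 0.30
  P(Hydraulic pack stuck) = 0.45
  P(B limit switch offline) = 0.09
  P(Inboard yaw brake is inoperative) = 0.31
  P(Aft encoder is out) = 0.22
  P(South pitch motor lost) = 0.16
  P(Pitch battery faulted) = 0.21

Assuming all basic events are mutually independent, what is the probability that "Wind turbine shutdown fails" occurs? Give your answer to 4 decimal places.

0.0036

P(Emergency stop down) [OR] = 1 − (1−0.30) × (1−0.45) = 0.615000
P(Pitch system unavailable) [OR] = 1 − (1−0.24) × (1−0.615000) = 0.707400
P(Converter path inoperative) [AND] = 0.31 × 0.22 = 0.068200
P(Safety chain fails) [OR] = 1 − (1−0.09) × (1−0.068200) = 0.152062
P(Yaw brake lost) [AND] = 0.152062 × 0.16 × 0.21 = 0.005109
P(Wind turbine shutdown fails) [AND] = 0.707400 × 0.005109 = 0.003614
Rounded to 4 decimal places: P(Wind turbine shutdown fails) ≈ 0.0036.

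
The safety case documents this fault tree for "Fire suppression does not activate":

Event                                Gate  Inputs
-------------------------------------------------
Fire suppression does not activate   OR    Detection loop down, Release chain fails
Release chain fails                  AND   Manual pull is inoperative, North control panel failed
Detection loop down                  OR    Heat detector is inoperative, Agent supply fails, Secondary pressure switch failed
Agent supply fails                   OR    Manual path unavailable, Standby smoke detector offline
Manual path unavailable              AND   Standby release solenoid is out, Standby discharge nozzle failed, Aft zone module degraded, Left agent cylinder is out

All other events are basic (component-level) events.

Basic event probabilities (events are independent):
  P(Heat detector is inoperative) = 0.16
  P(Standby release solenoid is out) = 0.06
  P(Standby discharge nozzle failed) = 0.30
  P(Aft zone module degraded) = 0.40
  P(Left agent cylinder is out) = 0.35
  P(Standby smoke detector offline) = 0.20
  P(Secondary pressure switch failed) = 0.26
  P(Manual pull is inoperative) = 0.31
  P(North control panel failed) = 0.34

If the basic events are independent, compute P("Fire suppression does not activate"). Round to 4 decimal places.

0.5563

P(Manual path unavailable) [AND] = 0.06 × 0.30 × 0.40 × 0.35 = 0.002520
P(Agent supply fails) [OR] = 1 − (1−0.002520) × (1−0.20) = 0.202016
P(Detection loop down) [OR] = 1 − (1−0.16) × (1−0.202016) × (1−0.26) = 0.503973
P(Release chain fails) [AND] = 0.31 × 0.34 = 0.105400
P(Fire suppression does not activate) [OR] = 1 − (1−0.503973) × (1−0.105400) = 0.556254
Rounded to 4 decimal places: P(Fire suppression does not activate) ≈ 0.5563.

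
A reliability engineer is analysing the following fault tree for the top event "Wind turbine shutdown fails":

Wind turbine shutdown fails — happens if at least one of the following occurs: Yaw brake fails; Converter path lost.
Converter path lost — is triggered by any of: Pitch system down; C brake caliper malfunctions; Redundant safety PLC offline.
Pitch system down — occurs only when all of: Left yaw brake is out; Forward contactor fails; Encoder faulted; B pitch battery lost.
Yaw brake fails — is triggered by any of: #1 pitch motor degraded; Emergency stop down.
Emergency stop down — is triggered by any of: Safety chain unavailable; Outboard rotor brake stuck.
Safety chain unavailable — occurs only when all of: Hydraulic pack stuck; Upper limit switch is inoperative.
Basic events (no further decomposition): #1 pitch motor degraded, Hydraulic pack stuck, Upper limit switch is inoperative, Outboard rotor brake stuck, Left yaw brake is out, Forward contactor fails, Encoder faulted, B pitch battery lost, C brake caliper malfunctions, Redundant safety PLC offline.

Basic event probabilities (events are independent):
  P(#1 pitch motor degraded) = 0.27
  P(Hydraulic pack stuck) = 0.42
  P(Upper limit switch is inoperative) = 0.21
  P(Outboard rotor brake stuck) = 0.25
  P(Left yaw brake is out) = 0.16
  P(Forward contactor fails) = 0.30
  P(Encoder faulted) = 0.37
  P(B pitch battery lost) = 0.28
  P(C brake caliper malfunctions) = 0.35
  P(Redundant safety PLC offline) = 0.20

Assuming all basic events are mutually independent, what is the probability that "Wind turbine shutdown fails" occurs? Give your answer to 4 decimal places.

P(Safety chain unavailable) [AND] = 0.42 × 0.21 = 0.088200
P(Emergency stop down) [OR] = 1 − (1−0.088200) × (1−0.25) = 0.316150
P(Yaw brake fails) [OR] = 1 − (1−0.27) × (1−0.316150) = 0.500790
P(Pitch system down) [AND] = 0.16 × 0.30 × 0.37 × 0.28 = 0.004973
P(Converter path lost) [OR] = 1 − (1−0.004973) × (1−0.35) × (1−0.20) = 0.482586
P(Wind turbine shutdown fails) [OR] = 1 − (1−0.500790) × (1−0.482586) = 0.741702
Rounded to 4 decimal places: P(Wind turbine shutdown fails) ≈ 0.7417.

0.7417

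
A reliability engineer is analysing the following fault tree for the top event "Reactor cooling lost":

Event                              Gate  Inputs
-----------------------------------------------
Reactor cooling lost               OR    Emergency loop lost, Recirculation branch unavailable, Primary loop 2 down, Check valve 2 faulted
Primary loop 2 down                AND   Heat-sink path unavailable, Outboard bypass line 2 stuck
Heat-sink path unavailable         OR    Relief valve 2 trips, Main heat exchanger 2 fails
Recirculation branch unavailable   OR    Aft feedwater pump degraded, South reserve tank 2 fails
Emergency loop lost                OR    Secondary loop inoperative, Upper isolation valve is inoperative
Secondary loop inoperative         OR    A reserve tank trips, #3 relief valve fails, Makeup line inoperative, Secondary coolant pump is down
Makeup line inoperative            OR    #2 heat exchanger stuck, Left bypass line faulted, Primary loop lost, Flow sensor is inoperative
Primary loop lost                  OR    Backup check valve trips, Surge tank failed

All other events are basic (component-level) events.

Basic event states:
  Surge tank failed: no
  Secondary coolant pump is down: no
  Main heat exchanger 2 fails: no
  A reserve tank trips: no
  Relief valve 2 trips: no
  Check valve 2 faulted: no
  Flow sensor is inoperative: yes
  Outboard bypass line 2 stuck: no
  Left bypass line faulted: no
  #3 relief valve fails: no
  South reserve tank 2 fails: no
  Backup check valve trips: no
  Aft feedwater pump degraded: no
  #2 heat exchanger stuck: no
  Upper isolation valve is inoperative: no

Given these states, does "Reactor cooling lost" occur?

Yes

Primary loop lost [OR]: Backup check valve trips=not, Surge tank failed=not → no input occurs → does not occur.
Makeup line inoperative [OR]: #2 heat exchanger stuck=not, Left bypass line faulted=not, Primary loop lost=not, Flow sensor is inoperative=occurs → at least one input occurs → occurs.
Secondary loop inoperative [OR]: A reserve tank trips=not, #3 relief valve fails=not, Makeup line inoperative=occurs, Secondary coolant pump is down=not → at least one input occurs → occurs.
Emergency loop lost [OR]: Secondary loop inoperative=occurs, Upper isolation valve is inoperative=not → at least one input occurs → occurs.
Recirculation branch unavailable [OR]: Aft feedwater pump degraded=not, South reserve tank 2 fails=not → no input occurs → does not occur.
Heat-sink path unavailable [OR]: Relief valve 2 trips=not, Main heat exchanger 2 fails=not → no input occurs → does not occur.
Primary loop 2 down [AND]: Heat-sink path unavailable=not, Outboard bypass line 2 stuck=not → not all inputs occur → does not occur.
Reactor cooling lost [OR]: Emergency loop lost=occurs, Recirculation branch unavailable=not, Primary loop 2 down=not, Check valve 2 faulted=not → at least one input occurs → occurs.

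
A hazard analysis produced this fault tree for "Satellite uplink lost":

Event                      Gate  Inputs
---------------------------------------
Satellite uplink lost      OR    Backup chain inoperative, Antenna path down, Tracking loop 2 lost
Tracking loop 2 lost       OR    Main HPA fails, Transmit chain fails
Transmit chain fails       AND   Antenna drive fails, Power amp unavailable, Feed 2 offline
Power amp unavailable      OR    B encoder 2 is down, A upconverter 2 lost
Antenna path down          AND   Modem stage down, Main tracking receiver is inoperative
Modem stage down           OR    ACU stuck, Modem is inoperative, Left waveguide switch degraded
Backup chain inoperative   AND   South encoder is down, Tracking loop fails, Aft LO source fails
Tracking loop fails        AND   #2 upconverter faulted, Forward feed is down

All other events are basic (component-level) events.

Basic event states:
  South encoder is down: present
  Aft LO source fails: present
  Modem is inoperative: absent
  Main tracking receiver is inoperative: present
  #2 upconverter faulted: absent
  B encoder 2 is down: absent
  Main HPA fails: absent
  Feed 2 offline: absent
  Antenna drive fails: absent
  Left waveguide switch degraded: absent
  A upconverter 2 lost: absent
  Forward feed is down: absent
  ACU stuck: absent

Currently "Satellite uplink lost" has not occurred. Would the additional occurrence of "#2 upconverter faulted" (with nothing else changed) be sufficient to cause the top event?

Counterfactual: set "#2 upconverter faulted" to occurred.
Tracking loop fails [AND]: #2 upconverter faulted=occurs, Forward feed is down=not → not all inputs occur → does not occur.
Backup chain inoperative [AND]: South encoder is down=occurs, Tracking loop fails=not, Aft LO source fails=occurs → not all inputs occur → does not occur.
Modem stage down [OR]: ACU stuck=not, Modem is inoperative=not, Left waveguide switch degraded=not → no input occurs → does not occur.
Antenna path down [AND]: Modem stage down=not, Main tracking receiver is inoperative=occurs → not all inputs occur → does not occur.
Power amp unavailable [OR]: B encoder 2 is down=not, A upconverter 2 lost=not → no input occurs → does not occur.
Transmit chain fails [AND]: Antenna drive fails=not, Power amp unavailable=not, Feed 2 offline=not → not all inputs occur → does not occur.
Tracking loop 2 lost [OR]: Main HPA fails=not, Transmit chain fails=not → no input occurs → does not occur.
Satellite uplink lost [OR]: Backup chain inoperative=not, Antenna path down=not, Tracking loop 2 lost=not → no input occurs → does not occur.

No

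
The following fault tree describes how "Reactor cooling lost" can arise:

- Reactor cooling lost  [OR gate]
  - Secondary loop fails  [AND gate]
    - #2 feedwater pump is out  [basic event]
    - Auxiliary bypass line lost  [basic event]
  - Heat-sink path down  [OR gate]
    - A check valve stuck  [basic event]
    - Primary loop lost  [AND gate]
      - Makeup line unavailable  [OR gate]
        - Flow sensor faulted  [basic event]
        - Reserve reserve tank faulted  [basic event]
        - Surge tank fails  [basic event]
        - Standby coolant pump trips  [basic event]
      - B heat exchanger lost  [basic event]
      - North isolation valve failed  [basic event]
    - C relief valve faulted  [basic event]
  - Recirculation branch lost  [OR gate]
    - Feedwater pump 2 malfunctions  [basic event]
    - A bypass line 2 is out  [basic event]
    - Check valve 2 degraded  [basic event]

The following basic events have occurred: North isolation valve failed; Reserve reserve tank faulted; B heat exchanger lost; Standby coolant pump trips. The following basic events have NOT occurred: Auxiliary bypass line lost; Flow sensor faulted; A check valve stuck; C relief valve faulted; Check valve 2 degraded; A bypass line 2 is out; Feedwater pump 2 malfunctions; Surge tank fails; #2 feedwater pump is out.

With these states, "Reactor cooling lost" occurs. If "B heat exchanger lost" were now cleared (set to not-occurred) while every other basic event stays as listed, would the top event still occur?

No

Counterfactual: set "B heat exchanger lost" to not occurred.
Secondary loop fails [AND]: #2 feedwater pump is out=not, Auxiliary bypass line lost=not → not all inputs occur → does not occur.
Makeup line unavailable [OR]: Flow sensor faulted=not, Reserve reserve tank faulted=occurs, Surge tank fails=not, Standby coolant pump trips=occurs → at least one input occurs → occurs.
Primary loop lost [AND]: Makeup line unavailable=occurs, B heat exchanger lost=not, North isolation valve failed=occurs → not all inputs occur → does not occur.
Heat-sink path down [OR]: A check valve stuck=not, Primary loop lost=not, C relief valve faulted=not → no input occurs → does not occur.
Recirculation branch lost [OR]: Feedwater pump 2 malfunctions=not, A bypass line 2 is out=not, Check valve 2 degraded=not → no input occurs → does not occur.
Reactor cooling lost [OR]: Secondary loop fails=not, Heat-sink path down=not, Recirculation branch lost=not → no input occurs → does not occur.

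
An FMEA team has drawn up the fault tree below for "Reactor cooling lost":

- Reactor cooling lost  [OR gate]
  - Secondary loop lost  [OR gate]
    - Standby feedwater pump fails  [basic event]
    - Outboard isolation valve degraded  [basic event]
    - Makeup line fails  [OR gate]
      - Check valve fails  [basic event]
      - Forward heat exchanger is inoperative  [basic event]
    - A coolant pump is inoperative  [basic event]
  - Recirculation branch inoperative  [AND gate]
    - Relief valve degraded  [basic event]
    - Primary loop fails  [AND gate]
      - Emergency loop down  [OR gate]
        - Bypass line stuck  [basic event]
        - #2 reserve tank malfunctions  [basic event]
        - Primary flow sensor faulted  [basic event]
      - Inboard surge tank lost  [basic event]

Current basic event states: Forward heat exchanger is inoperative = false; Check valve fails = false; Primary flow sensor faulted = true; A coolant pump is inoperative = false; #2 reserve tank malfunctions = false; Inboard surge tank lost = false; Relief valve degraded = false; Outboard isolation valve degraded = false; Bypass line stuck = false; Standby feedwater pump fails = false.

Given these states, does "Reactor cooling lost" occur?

Makeup line fails [OR]: Check valve fails=not, Forward heat exchanger is inoperative=not → no input occurs → does not occur.
Secondary loop lost [OR]: Standby feedwater pump fails=not, Outboard isolation valve degraded=not, Makeup line fails=not, A coolant pump is inoperative=not → no input occurs → does not occur.
Emergency loop down [OR]: Bypass line stuck=not, #2 reserve tank malfunctions=not, Primary flow sensor faulted=occurs → at least one input occurs → occurs.
Primary loop fails [AND]: Emergency loop down=occurs, Inboard surge tank lost=not → not all inputs occur → does not occur.
Recirculation branch inoperative [AND]: Relief valve degraded=not, Primary loop fails=not → not all inputs occur → does not occur.
Reactor cooling lost [OR]: Secondary loop lost=not, Recirculation branch inoperative=not → no input occurs → does not occur.

No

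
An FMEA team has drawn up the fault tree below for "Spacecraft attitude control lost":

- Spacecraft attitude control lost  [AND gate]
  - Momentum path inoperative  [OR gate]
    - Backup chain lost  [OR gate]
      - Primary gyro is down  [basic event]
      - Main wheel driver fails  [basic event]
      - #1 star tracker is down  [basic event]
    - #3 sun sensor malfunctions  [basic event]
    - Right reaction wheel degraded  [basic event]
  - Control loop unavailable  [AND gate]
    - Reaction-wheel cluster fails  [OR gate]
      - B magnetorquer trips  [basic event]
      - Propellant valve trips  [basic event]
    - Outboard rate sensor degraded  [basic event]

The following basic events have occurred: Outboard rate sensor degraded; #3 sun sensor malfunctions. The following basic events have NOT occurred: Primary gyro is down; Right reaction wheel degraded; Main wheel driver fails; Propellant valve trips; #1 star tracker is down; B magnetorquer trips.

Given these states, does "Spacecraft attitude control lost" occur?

Backup chain lost [OR]: Primary gyro is down=not, Main wheel driver fails=not, #1 star tracker is down=not → no input occurs → does not occur.
Momentum path inoperative [OR]: Backup chain lost=not, #3 sun sensor malfunctions=occurs, Right reaction wheel degraded=not → at least one input occurs → occurs.
Reaction-wheel cluster fails [OR]: B magnetorquer trips=not, Propellant valve trips=not → no input occurs → does not occur.
Control loop unavailable [AND]: Reaction-wheel cluster fails=not, Outboard rate sensor degraded=occurs → not all inputs occur → does not occur.
Spacecraft attitude control lost [AND]: Momentum path inoperative=occurs, Control loop unavailable=not → not all inputs occur → does not occur.

No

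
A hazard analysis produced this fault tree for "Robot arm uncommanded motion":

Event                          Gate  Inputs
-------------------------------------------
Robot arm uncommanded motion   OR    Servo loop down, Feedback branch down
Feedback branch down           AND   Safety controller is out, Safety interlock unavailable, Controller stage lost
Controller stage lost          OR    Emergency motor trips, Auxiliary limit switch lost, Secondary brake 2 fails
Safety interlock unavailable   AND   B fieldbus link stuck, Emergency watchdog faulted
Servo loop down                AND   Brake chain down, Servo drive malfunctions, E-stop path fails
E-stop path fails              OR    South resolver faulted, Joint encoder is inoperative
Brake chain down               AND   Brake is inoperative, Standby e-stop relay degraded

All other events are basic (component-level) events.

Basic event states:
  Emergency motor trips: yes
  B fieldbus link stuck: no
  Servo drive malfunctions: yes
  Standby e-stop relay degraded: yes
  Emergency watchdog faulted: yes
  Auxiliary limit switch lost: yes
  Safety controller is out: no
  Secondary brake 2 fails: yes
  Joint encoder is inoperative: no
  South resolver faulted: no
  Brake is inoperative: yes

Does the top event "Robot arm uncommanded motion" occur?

Brake chain down [AND]: Brake is inoperative=occurs, Standby e-stop relay degraded=occurs → all inputs occur → occurs.
E-stop path fails [OR]: South resolver faulted=not, Joint encoder is inoperative=not → no input occurs → does not occur.
Servo loop down [AND]: Brake chain down=occurs, Servo drive malfunctions=occurs, E-stop path fails=not → not all inputs occur → does not occur.
Safety interlock unavailable [AND]: B fieldbus link stuck=not, Emergency watchdog faulted=occurs → not all inputs occur → does not occur.
Controller stage lost [OR]: Emergency motor trips=occurs, Auxiliary limit switch lost=occurs, Secondary brake 2 fails=occurs → at least one input occurs → occurs.
Feedback branch down [AND]: Safety controller is out=not, Safety interlock unavailable=not, Controller stage lost=occurs → not all inputs occur → does not occur.
Robot arm uncommanded motion [OR]: Servo loop down=not, Feedback branch down=not → no input occurs → does not occur.

No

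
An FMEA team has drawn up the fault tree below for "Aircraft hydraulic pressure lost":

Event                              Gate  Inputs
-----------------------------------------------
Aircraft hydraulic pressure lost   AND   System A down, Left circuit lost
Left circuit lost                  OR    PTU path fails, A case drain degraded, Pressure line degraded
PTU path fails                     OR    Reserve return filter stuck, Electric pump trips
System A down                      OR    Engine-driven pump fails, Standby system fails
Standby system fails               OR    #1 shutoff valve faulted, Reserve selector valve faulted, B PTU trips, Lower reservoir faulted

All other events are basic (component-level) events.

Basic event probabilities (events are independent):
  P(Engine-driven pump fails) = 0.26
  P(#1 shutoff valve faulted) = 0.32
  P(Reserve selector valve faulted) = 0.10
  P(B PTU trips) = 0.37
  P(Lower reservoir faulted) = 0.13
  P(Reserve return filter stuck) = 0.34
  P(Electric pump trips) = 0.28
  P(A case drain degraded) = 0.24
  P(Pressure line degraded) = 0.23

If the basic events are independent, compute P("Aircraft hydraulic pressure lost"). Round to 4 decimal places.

0.5427

P(Standby system fails) [OR] = 1 − (1−0.32) × (1−0.10) × (1−0.37) × (1−0.13) = 0.664563
P(System A down) [OR] = 1 − (1−0.26) × (1−0.664563) = 0.751777
P(PTU path fails) [OR] = 1 − (1−0.34) × (1−0.28) = 0.524800
P(Left circuit lost) [OR] = 1 − (1−0.524800) × (1−0.24) × (1−0.23) = 0.721913
P(Aircraft hydraulic pressure lost) [AND] = 0.751777 × 0.721913 = 0.542718
Rounded to 4 decimal places: P(Aircraft hydraulic pressure lost) ≈ 0.5427.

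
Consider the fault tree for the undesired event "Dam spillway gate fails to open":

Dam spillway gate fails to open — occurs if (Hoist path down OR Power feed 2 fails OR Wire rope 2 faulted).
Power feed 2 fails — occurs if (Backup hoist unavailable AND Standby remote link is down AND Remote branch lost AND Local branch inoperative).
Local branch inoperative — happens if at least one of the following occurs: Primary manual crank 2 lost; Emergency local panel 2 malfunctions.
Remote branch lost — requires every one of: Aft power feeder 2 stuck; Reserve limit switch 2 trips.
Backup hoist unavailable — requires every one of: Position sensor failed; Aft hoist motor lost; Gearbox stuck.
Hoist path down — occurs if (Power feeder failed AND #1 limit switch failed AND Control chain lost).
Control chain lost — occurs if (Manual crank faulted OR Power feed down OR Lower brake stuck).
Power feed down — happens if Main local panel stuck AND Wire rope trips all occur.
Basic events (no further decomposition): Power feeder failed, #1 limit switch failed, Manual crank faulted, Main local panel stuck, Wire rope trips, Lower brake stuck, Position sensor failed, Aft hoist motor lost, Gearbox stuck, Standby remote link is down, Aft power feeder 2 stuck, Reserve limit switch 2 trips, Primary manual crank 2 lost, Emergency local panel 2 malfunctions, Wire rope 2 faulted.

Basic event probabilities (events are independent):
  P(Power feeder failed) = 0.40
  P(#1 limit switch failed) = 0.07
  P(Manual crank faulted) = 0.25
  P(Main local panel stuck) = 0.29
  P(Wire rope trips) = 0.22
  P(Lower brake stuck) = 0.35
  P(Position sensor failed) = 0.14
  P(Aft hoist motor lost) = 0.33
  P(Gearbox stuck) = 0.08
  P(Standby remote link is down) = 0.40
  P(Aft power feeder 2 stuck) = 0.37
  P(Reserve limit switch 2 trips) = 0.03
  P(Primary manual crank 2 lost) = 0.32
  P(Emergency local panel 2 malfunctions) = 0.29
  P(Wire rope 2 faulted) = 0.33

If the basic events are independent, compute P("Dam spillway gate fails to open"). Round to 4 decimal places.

P(Power feed down) [AND] = 0.29 × 0.22 = 0.063800
P(Control chain lost) [OR] = 1 − (1−0.25) × (1−0.063800) × (1−0.35) = 0.543603
P(Hoist path down) [AND] = 0.40 × 0.07 × 0.543603 = 0.015221
P(Backup hoist unavailable) [AND] = 0.14 × 0.33 × 0.08 = 0.003696
P(Remote branch lost) [AND] = 0.37 × 0.03 = 0.011100
P(Local branch inoperative) [OR] = 1 − (1−0.32) × (1−0.29) = 0.517200
P(Power feed 2 fails) [AND] = 0.003696 × 0.40 × 0.011100 × 0.517200 = 0.000008
P(Dam spillway gate fails to open) [OR] = 1 − (1−0.015221) × (1−0.000008) × (1−0.33) = 0.340203
Rounded to 4 decimal places: P(Dam spillway gate fails to open) ≈ 0.3402.

0.3402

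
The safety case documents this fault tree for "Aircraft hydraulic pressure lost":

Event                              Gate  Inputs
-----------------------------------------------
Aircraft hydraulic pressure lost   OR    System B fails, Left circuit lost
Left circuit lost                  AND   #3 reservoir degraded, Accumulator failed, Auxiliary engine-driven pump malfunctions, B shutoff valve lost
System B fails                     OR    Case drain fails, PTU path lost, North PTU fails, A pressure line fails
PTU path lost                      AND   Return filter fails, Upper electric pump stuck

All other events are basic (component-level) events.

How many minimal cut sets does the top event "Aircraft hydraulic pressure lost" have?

5

PTU path lost [AND]: one cut set from each child combined → 1 × 1 = 1 cut set(s).
System B fails [OR]: union of children's cut sets → 4 cut set(s).
Left circuit lost [AND]: one cut set from each child combined → 1 × 1 × 1 × 1 = 1 cut set(s).
Aircraft hydraulic pressure lost [OR]: union of children's cut sets → 5 cut set(s).
Minimal cut sets: {Case drain fails}; {Return filter fails, Upper electric pump stuck}; {North PTU fails}; {A pressure line fails}; {#3 reservoir degraded, Accumulator failed, Auxiliary engine-driven pump malfunctions, B shutoff valve lost}.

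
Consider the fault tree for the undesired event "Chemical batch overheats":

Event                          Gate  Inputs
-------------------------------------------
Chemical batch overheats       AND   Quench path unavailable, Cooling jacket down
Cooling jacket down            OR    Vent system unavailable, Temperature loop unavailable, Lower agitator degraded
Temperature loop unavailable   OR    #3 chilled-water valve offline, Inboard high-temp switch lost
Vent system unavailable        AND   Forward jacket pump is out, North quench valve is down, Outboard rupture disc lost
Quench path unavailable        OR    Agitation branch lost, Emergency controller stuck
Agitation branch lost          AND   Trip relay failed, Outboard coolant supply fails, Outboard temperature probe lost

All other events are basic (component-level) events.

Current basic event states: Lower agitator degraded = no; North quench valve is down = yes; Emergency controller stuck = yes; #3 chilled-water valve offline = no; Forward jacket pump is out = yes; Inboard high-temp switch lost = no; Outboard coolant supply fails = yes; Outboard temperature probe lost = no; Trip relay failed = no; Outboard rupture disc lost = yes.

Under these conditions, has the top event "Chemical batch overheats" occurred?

Agitation branch lost [AND]: Trip relay failed=not, Outboard coolant supply fails=occurs, Outboard temperature probe lost=not → not all inputs occur → does not occur.
Quench path unavailable [OR]: Agitation branch lost=not, Emergency controller stuck=occurs → at least one input occurs → occurs.
Vent system unavailable [AND]: Forward jacket pump is out=occurs, North quench valve is down=occurs, Outboard rupture disc lost=occurs → all inputs occur → occurs.
Temperature loop unavailable [OR]: #3 chilled-water valve offline=not, Inboard high-temp switch lost=not → no input occurs → does not occur.
Cooling jacket down [OR]: Vent system unavailable=occurs, Temperature loop unavailable=not, Lower agitator degraded=not → at least one input occurs → occurs.
Chemical batch overheats [AND]: Quench path unavailable=occurs, Cooling jacket down=occurs → all inputs occur → occurs.

Yes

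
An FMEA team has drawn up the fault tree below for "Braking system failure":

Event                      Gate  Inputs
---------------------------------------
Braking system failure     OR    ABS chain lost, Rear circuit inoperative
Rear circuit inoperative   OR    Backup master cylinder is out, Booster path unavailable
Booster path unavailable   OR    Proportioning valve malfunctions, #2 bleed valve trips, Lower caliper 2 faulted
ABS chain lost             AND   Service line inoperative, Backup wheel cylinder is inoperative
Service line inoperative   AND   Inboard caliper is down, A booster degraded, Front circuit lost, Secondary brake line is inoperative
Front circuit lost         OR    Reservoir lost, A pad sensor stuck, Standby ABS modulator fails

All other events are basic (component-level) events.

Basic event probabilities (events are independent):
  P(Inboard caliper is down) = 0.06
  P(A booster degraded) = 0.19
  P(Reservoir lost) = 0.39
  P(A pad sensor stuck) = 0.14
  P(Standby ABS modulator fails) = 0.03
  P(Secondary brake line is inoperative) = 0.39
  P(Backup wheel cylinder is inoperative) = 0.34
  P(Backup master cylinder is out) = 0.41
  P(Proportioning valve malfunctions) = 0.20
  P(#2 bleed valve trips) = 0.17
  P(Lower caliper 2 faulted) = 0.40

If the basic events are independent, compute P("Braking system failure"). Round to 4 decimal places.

0.7651

P(Front circuit lost) [OR] = 1 − (1−0.39) × (1−0.14) × (1−0.03) = 0.491138
P(Service line inoperative) [AND] = 0.06 × 0.19 × 0.491138 × 0.39 = 0.002184
P(ABS chain lost) [AND] = 0.002184 × 0.34 = 0.000743
P(Booster path unavailable) [OR] = 1 − (1−0.20) × (1−0.17) × (1−0.40) = 0.601600
P(Rear circuit inoperative) [OR] = 1 − (1−0.41) × (1−0.601600) = 0.764944
P(Braking system failure) [OR] = 1 − (1−0.000743) × (1−0.764944) = 0.765119
Rounded to 4 decimal places: P(Braking system failure) ≈ 0.7651.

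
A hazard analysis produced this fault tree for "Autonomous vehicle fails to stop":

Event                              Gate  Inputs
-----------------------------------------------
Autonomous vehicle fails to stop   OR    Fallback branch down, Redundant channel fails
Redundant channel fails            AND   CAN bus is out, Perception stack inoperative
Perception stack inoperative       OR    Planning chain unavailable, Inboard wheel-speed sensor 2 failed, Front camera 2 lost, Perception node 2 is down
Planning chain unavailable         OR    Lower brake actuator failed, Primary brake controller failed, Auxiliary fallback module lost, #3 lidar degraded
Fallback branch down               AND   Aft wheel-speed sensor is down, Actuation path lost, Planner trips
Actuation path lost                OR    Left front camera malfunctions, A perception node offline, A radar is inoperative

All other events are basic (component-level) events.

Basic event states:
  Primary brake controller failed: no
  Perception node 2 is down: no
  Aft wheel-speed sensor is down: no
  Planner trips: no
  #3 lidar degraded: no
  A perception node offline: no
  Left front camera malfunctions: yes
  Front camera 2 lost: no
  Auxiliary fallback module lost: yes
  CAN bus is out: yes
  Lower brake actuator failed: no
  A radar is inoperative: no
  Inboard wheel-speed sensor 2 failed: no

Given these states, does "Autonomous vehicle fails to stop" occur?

Actuation path lost [OR]: Left front camera malfunctions=occurs, A perception node offline=not, A radar is inoperative=not → at least one input occurs → occurs.
Fallback branch down [AND]: Aft wheel-speed sensor is down=not, Actuation path lost=occurs, Planner trips=not → not all inputs occur → does not occur.
Planning chain unavailable [OR]: Lower brake actuator failed=not, Primary brake controller failed=not, Auxiliary fallback module lost=occurs, #3 lidar degraded=not → at least one input occurs → occurs.
Perception stack inoperative [OR]: Planning chain unavailable=occurs, Inboard wheel-speed sensor 2 failed=not, Front camera 2 lost=not, Perception node 2 is down=not → at least one input occurs → occurs.
Redundant channel fails [AND]: CAN bus is out=occurs, Perception stack inoperative=occurs → all inputs occur → occurs.
Autonomous vehicle fails to stop [OR]: Fallback branch down=not, Redundant channel fails=occurs → at least one input occurs → occurs.

Yes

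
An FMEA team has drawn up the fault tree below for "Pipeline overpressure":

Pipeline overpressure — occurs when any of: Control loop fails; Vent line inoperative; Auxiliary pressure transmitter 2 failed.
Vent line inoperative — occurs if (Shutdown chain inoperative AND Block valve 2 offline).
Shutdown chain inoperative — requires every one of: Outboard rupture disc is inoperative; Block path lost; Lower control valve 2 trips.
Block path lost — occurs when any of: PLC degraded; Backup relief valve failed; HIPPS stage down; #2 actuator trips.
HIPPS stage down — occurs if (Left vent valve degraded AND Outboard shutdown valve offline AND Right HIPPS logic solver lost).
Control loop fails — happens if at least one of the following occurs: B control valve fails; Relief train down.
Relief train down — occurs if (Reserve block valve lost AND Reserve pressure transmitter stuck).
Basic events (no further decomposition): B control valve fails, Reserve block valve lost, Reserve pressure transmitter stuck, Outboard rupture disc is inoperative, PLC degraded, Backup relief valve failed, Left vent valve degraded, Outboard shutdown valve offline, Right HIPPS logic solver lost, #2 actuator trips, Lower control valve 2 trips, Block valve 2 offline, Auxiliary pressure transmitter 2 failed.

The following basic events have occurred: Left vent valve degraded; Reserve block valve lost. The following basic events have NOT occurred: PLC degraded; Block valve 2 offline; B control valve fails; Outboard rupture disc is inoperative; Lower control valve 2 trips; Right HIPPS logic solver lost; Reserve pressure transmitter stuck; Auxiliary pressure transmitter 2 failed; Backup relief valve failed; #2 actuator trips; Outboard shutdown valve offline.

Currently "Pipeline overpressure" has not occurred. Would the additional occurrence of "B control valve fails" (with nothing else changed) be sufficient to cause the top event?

Counterfactual: set "B control valve fails" to occurred.
Relief train down [AND]: Reserve block valve lost=occurs, Reserve pressure transmitter stuck=not → not all inputs occur → does not occur.
Control loop fails [OR]: B control valve fails=occurs, Relief train down=not → at least one input occurs → occurs.
HIPPS stage down [AND]: Left vent valve degraded=occurs, Outboard shutdown valve offline=not, Right HIPPS logic solver lost=not → not all inputs occur → does not occur.
Block path lost [OR]: PLC degraded=not, Backup relief valve failed=not, HIPPS stage down=not, #2 actuator trips=not → no input occurs → does not occur.
Shutdown chain inoperative [AND]: Outboard rupture disc is inoperative=not, Block path lost=not, Lower control valve 2 trips=not → not all inputs occur → does not occur.
Vent line inoperative [AND]: Shutdown chain inoperative=not, Block valve 2 offline=not → not all inputs occur → does not occur.
Pipeline overpressure [OR]: Control loop fails=occurs, Vent line inoperative=not, Auxiliary pressure transmitter 2 failed=not → at least one input occurs → occurs.

Yes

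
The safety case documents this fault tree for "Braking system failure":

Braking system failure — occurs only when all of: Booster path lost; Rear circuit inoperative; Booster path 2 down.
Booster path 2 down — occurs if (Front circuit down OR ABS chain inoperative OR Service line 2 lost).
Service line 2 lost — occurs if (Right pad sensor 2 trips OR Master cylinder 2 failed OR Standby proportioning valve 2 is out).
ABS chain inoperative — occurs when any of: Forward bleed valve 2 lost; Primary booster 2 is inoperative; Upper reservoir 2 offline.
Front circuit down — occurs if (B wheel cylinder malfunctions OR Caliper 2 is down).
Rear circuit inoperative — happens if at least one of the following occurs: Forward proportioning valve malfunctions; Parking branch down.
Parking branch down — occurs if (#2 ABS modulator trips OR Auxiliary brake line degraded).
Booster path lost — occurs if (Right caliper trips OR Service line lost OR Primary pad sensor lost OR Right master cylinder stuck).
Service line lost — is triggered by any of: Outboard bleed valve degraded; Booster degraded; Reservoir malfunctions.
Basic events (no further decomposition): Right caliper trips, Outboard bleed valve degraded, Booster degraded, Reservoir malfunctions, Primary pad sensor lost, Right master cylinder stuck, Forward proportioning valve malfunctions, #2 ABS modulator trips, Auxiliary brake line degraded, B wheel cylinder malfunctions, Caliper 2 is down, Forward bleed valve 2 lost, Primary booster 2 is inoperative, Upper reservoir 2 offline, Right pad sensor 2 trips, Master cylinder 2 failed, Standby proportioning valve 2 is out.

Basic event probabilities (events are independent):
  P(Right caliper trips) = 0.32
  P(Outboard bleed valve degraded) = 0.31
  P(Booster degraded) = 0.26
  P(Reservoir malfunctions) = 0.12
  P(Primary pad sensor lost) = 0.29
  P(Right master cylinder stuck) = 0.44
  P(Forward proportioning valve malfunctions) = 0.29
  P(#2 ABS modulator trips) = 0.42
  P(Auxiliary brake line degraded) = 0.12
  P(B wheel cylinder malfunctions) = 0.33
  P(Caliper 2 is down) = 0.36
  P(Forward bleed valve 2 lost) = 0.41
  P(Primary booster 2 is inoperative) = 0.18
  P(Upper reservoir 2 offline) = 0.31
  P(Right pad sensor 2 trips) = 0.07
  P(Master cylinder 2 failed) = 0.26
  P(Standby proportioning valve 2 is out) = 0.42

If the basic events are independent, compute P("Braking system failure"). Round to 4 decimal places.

0.5282

P(Service line lost) [OR] = 1 − (1−0.31) × (1−0.26) × (1−0.12) = 0.550672
P(Booster path lost) [OR] = 1 − (1−0.32) × (1−0.550672) × (1−0.29) × (1−0.44) = 0.878516
P(Parking branch down) [OR] = 1 − (1−0.42) × (1−0.12) = 0.489600
P(Rear circuit inoperative) [OR] = 1 − (1−0.29) × (1−0.489600) = 0.637616
P(Front circuit down) [OR] = 1 − (1−0.33) × (1−0.36) = 0.571200
P(ABS chain inoperative) [OR] = 1 − (1−0.41) × (1−0.18) × (1−0.31) = 0.666178
P(Service line 2 lost) [OR] = 1 − (1−0.07) × (1−0.26) × (1−0.42) = 0.600844
P(Booster path 2 down) [OR] = 1 − (1−0.571200) × (1−0.666178) × (1−0.600844) = 0.942864
P(Braking system failure) [AND] = 0.878516 × 0.637616 × 0.942864 = 0.528151
Rounded to 4 decimal places: P(Braking system failure) ≈ 0.5282.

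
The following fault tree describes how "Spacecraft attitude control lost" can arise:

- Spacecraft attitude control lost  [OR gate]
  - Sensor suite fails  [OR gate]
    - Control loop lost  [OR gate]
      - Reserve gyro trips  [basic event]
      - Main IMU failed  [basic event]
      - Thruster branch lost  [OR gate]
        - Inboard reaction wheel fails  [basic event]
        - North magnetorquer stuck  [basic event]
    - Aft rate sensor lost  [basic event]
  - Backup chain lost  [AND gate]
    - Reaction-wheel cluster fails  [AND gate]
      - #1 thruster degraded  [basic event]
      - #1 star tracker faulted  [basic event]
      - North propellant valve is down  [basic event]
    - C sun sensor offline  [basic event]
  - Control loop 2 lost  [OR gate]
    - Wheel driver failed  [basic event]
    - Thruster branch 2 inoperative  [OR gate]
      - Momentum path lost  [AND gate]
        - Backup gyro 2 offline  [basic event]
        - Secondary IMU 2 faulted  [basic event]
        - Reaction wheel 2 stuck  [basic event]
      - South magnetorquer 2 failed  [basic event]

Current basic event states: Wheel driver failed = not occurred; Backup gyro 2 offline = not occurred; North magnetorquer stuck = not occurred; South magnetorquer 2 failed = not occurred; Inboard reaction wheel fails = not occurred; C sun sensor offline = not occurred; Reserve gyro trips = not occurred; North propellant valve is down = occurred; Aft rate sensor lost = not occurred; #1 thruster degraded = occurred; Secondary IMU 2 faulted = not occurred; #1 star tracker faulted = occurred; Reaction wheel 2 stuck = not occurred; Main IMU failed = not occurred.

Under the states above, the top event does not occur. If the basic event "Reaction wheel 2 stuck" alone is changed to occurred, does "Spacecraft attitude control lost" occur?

No

Counterfactual: set "Reaction wheel 2 stuck" to occurred.
Thruster branch lost [OR]: Inboard reaction wheel fails=not, North magnetorquer stuck=not → no input occurs → does not occur.
Control loop lost [OR]: Reserve gyro trips=not, Main IMU failed=not, Thruster branch lost=not → no input occurs → does not occur.
Sensor suite fails [OR]: Control loop lost=not, Aft rate sensor lost=not → no input occurs → does not occur.
Reaction-wheel cluster fails [AND]: #1 thruster degraded=occurs, #1 star tracker faulted=occurs, North propellant valve is down=occurs → all inputs occur → occurs.
Backup chain lost [AND]: Reaction-wheel cluster fails=occurs, C sun sensor offline=not → not all inputs occur → does not occur.
Momentum path lost [AND]: Backup gyro 2 offline=not, Secondary IMU 2 faulted=not, Reaction wheel 2 stuck=occurs → not all inputs occur → does not occur.
Thruster branch 2 inoperative [OR]: Momentum path lost=not, South magnetorquer 2 failed=not → no input occurs → does not occur.
Control loop 2 lost [OR]: Wheel driver failed=not, Thruster branch 2 inoperative=not → no input occurs → does not occur.
Spacecraft attitude control lost [OR]: Sensor suite fails=not, Backup chain lost=not, Control loop 2 lost=not → no input occurs → does not occur.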